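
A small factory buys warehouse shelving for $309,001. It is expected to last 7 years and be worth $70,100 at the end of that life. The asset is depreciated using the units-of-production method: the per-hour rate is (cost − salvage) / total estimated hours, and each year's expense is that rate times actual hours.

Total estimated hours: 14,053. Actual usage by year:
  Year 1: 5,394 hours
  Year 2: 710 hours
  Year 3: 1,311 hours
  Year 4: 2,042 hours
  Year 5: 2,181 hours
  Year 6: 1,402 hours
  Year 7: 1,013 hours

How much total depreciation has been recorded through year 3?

$126,055

Depreciable base = $309,001 − $70,100 = $238,901.
Rate = $238,901 / 14,053 hours = $17 per hour.
Year 1: 5,394 × $17 = $91,698. Book value $217,303.
Year 2: 710 × $17 = $12,070. Book value $205,233.
Year 3: 1,311 × $17 = $22,287. Book value $182,946.
Accumulated through year 3 = $309,001 − $182,946 = $126,055.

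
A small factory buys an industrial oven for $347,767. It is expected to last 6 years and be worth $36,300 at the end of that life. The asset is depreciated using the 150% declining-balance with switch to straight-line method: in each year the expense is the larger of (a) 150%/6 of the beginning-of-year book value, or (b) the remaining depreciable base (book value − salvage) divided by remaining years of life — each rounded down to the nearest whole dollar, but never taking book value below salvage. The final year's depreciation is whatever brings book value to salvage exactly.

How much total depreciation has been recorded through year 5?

$274,662

Depreciable base = $347,767 − $36,300 = $311,467.
Year 1: DB = ⌊$347,767 × 150%/6⌋ = $86,941; SL = ⌊$311,467/6⌋ = $51,911 → take DB $86,941. Book value $260,826.
Year 2: DB = ⌊$260,826 × 150%/6⌋ = $65,206; SL = ⌊$224,526/5⌋ = $44,905 → take DB $65,206. Book value $195,620.
Year 3: DB = ⌊$195,620 × 150%/6⌋ = $48,905; SL = ⌊$159,320/4⌋ = $39,830 → take DB $48,905. Book value $146,715.
Year 4: DB = ⌊$146,715 × 150%/6⌋ = $36,678; SL = ⌊$110,415/3⌋ = $36,805 → take SL $36,805. Book value $109,910.
Year 5: DB = ⌊$109,910 × 150%/6⌋ = $27,477; SL = ⌊$73,610/2⌋ = $36,805 → take SL $36,805. Book value $73,105.
Accumulated through year 5 = $347,767 − $73,105 = $274,662.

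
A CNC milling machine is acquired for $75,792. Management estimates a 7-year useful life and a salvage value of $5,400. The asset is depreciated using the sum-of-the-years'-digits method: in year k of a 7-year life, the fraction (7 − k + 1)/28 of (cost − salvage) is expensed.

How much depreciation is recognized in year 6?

$5,028

Depreciable base = $75,792 − $5,400 = $70,392.
Sum of the years' digits = 7+6+5+4+3+2+1 = 28.
Year 1: $70,392 × 7/28 = $17,598. Book value $58,194.
Year 2: $70,392 × 6/28 = $15,084. Book value $43,110.
Year 3: $70,392 × 5/28 = $12,570. Book value $30,540.
Year 4: $70,392 × 4/28 = $10,056. Book value $20,484.
Year 5: $70,392 × 3/28 = $7,542. Book value $12,942.
Year 6: $70,392 × 2/28 = $5,028. Book value $7,914.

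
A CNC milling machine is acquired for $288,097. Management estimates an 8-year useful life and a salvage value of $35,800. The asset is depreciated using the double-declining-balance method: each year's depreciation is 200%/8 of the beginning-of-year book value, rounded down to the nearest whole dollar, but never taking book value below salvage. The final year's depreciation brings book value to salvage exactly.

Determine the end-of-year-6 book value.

$51,276

Depreciable base = $288,097 − $35,800 = $252,297.
Year 1: ⌊$288,097 × 200%/8⌋ = $72,024. Book value $216,073.
Year 2: ⌊$216,073 × 200%/8⌋ = $54,018. Book value $162,055.
Year 3: ⌊$162,055 × 200%/8⌋ = $40,513. Book value $121,542.
Year 4: ⌊$121,542 × 200%/8⌋ = $30,385. Book value $91,157.
Year 5: ⌊$91,157 × 200%/8⌋ = $22,789. Book value $68,368.
Year 6: ⌊$68,368 × 200%/8⌋ = $17,092. Book value $51,276.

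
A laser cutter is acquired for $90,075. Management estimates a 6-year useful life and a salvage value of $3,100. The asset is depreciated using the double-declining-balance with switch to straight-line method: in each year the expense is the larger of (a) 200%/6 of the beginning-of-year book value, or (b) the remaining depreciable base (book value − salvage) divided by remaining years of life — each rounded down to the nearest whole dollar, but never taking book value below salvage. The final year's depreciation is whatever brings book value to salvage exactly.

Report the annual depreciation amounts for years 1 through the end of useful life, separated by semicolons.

$30,025; $20,016; $13,344; $8,896; $7,347; $7,347

Depreciable base = $90,075 − $3,100 = $86,975.
Year 1: DB = ⌊$90,075 × 200%/6⌋ = $30,025; SL = ⌊$86,975/6⌋ = $14,495 → take DB $30,025. Book value $60,050.
Year 2: DB = ⌊$60,050 × 200%/6⌋ = $20,016; SL = ⌊$56,950/5⌋ = $11,390 → take DB $20,016. Book value $40,034.
Year 3: DB = ⌊$40,034 × 200%/6⌋ = $13,344; SL = ⌊$36,934/4⌋ = $9,233 → take DB $13,344. Book value $26,690.
Year 4: DB = ⌊$26,690 × 200%/6⌋ = $8,896; SL = ⌊$23,590/3⌋ = $7,863 → take DB $8,896. Book value $17,794.
Year 5: DB = ⌊$17,794 × 200%/6⌋ = $5,931; SL = ⌊$14,694/2⌋ = $7,347 → take SL $7,347. Book value $10,447.
Year 6 (final): $10,447 − $3,100 = $7,347. Book value $3,100.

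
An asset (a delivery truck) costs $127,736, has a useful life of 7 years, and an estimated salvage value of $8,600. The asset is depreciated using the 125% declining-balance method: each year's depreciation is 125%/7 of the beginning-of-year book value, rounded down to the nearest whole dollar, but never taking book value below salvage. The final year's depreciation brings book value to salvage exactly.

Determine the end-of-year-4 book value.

Depreciable base = $127,736 − $8,600 = $119,136.
Year 1: ⌊$127,736 × 125%/7⌋ = $22,810. Book value $104,926.
Year 2: ⌊$104,926 × 125%/7⌋ = $18,736. Book value $86,190.
Year 3: ⌊$86,190 × 125%/7⌋ = $15,391. Book value $70,799.
Year 4: ⌊$70,799 × 125%/7⌋ = $12,642. Book value $58,157.

$58,157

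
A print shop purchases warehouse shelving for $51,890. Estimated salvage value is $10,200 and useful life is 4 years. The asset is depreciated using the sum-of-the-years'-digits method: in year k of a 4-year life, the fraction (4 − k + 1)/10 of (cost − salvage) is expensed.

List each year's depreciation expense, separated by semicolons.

$16,676; $12,507; $8,338; $4,169

Depreciable base = $51,890 − $10,200 = $41,690.
Sum of the years' digits = 4+3+2+1 = 10.
Year 1: $41,690 × 4/10 = $16,676. Book value $35,214.
Year 2: $41,690 × 3/10 = $12,507. Book value $22,707.
Year 3: $41,690 × 2/10 = $8,338. Book value $14,369.
Year 4: $41,690 × 1/10 = $4,169. Book value $10,200.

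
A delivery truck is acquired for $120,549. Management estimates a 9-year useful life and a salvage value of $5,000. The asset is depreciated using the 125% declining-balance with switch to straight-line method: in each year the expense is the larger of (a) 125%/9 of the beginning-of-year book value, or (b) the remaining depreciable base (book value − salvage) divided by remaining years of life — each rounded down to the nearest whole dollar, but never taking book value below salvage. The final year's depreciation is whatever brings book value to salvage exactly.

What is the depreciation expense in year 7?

Depreciable base = $120,549 − $5,000 = $115,549.
Year 1: DB = ⌊$120,549 × 125%/9⌋ = $16,742; SL = ⌊$115,549/9⌋ = $12,838 → take DB $16,742. Book value $103,807.
Year 2: DB = ⌊$103,807 × 125%/9⌋ = $14,417; SL = ⌊$98,807/8⌋ = $12,350 → take DB $14,417. Book value $89,390.
Year 3: DB = ⌊$89,390 × 125%/9⌋ = $12,415; SL = ⌊$84,390/7⌋ = $12,055 → take DB $12,415. Book value $76,975.
Year 4: DB = ⌊$76,975 × 125%/9⌋ = $10,690; SL = ⌊$71,975/6⌋ = $11,995 → take SL $11,995. Book value $64,980.
Year 5: DB = ⌊$64,980 × 125%/9⌋ = $9,025; SL = ⌊$59,980/5⌋ = $11,996 → take SL $11,996. Book value $52,984.
Year 6: DB = ⌊$52,984 × 125%/9⌋ = $7,358; SL = ⌊$47,984/4⌋ = $11,996 → take SL $11,996. Book value $40,988.
Year 7: DB = ⌊$40,988 × 125%/9⌋ = $5,692; SL = ⌊$35,988/3⌋ = $11,996 → take SL $11,996. Book value $28,992.

$11,996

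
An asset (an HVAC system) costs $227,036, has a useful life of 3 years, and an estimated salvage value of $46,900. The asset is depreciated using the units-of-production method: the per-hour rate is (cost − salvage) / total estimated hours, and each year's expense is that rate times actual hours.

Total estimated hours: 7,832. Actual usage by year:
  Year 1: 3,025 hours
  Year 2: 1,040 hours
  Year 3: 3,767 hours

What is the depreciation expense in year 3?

Depreciable base = $227,036 − $46,900 = $180,136.
Rate = $180,136 / 7,832 hours = $23 per hour.
Year 1: 3,025 × $23 = $69,575. Book value $157,461.
Year 2: 1,040 × $23 = $23,920. Book value $133,541.
Year 3: 3,767 × $23 = $86,641. Book value $46,900.

$86,641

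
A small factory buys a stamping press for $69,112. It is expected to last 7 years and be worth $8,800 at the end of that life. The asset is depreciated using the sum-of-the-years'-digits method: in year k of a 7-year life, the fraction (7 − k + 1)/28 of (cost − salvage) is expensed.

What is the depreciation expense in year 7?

Depreciable base = $69,112 − $8,800 = $60,312.
Sum of the years' digits = 7+6+5+4+3+2+1 = 28.
Year 1: $60,312 × 7/28 = $15,078. Book value $54,034.
Year 2: $60,312 × 6/28 = $12,924. Book value $41,110.
Year 3: $60,312 × 5/28 = $10,770. Book value $30,340.
Year 4: $60,312 × 4/28 = $8,616. Book value $21,724.
Year 5: $60,312 × 3/28 = $6,462. Book value $15,262.
Year 6: $60,312 × 2/28 = $4,308. Book value $10,954.
Year 7: $60,312 × 1/28 = $2,154. Book value $8,800.

$2,154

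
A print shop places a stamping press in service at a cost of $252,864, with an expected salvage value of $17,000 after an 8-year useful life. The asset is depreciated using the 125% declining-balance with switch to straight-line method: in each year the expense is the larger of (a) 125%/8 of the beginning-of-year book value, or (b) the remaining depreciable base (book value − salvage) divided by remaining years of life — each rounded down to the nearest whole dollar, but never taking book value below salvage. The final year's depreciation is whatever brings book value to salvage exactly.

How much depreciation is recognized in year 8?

Depreciable base = $252,864 − $17,000 = $235,864.
Year 1: DB = ⌊$252,864 × 125%/8⌋ = $39,510; SL = ⌊$235,864/8⌋ = $29,483 → take DB $39,510. Book value $213,354.
Year 2: DB = ⌊$213,354 × 125%/8⌋ = $33,336; SL = ⌊$196,354/7⌋ = $28,050 → take DB $33,336. Book value $180,018.
Year 3: DB = ⌊$180,018 × 125%/8⌋ = $28,127; SL = ⌊$163,018/6⌋ = $27,169 → take DB $28,127. Book value $151,891.
Year 4: DB = ⌊$151,891 × 125%/8⌋ = $23,732; SL = ⌊$134,891/5⌋ = $26,978 → take SL $26,978. Book value $124,913.
Year 5: DB = ⌊$124,913 × 125%/8⌋ = $19,517; SL = ⌊$107,913/4⌋ = $26,978 → take SL $26,978. Book value $97,935.
Year 6: DB = ⌊$97,935 × 125%/8⌋ = $15,302; SL = ⌊$80,935/3⌋ = $26,978 → take SL $26,978. Book value $70,957.
Year 7: DB = ⌊$70,957 × 125%/8⌋ = $11,087; SL = ⌊$53,957/2⌋ = $26,978 → take SL $26,978. Book value $43,979.
Year 8 (final): $43,979 − $17,000 = $26,979. Book value $17,000.

$26,979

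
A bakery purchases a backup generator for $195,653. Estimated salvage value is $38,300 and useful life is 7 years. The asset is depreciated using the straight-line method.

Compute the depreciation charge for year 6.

$22,479

Depreciable base = $195,653 − $38,300 = $157,353.
Annual expense = $157,353 / 7 = $22,479.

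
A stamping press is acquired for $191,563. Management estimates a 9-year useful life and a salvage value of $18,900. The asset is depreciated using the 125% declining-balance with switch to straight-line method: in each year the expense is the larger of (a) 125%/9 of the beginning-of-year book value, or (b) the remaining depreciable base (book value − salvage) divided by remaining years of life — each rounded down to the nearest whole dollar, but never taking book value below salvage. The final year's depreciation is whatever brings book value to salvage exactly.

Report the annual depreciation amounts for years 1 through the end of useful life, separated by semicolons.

Depreciable base = $191,563 − $18,900 = $172,663.
Year 1: DB = ⌊$191,563 × 125%/9⌋ = $26,605; SL = ⌊$172,663/9⌋ = $19,184 → take DB $26,605. Book value $164,958.
Year 2: DB = ⌊$164,958 × 125%/9⌋ = $22,910; SL = ⌊$146,058/8⌋ = $18,257 → take DB $22,910. Book value $142,048.
Year 3: DB = ⌊$142,048 × 125%/9⌋ = $19,728; SL = ⌊$123,148/7⌋ = $17,592 → take DB $19,728. Book value $122,320.
Year 4: DB = ⌊$122,320 × 125%/9⌋ = $16,988; SL = ⌊$103,420/6⌋ = $17,236 → take SL $17,236. Book value $105,084.
Year 5: DB = ⌊$105,084 × 125%/9⌋ = $14,595; SL = ⌊$86,184/5⌋ = $17,236 → take SL $17,236. Book value $87,848.
Year 6: DB = ⌊$87,848 × 125%/9⌋ = $12,201; SL = ⌊$68,948/4⌋ = $17,237 → take SL $17,237. Book value $70,611.
Year 7: DB = ⌊$70,611 × 125%/9⌋ = $9,807; SL = ⌊$51,711/3⌋ = $17,237 → take SL $17,237. Book value $53,374.
Year 8: DB = ⌊$53,374 × 125%/9⌋ = $7,413; SL = ⌊$34,474/2⌋ = $17,237 → take SL $17,237. Book value $36,137.
Year 9 (final): $36,137 − $18,900 = $17,237. Book value $18,900.

$26,605; $22,910; $19,728; $17,236; $17,236; $17,237; $17,237; $17,237; $17,237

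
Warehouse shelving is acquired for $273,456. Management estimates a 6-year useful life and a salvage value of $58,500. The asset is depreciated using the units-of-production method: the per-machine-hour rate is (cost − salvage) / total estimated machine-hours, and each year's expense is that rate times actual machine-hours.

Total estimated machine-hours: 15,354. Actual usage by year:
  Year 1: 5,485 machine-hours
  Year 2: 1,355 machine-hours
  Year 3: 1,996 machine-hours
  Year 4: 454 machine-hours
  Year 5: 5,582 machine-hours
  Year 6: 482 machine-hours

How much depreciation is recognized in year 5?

$78,148

Depreciable base = $273,456 − $58,500 = $214,956.
Rate = $214,956 / 15,354 machine-hours = $14 per machine-hour.
Year 1: 5,485 × $14 = $76,790. Book value $196,666.
Year 2: 1,355 × $14 = $18,970. Book value $177,696.
Year 3: 1,996 × $14 = $27,944. Book value $149,752.
Year 4: 454 × $14 = $6,356. Book value $143,396.
Year 5: 5,582 × $14 = $78,148. Book value $65,248.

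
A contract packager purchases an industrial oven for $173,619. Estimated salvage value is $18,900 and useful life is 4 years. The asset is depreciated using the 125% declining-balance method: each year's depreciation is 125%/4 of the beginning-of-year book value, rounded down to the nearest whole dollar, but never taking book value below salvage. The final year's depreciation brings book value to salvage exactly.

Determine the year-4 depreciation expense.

$37,519

Depreciable base = $173,619 − $18,900 = $154,719.
Year 1: ⌊$173,619 × 125%/4⌋ = $54,255. Book value $119,364.
Year 2: ⌊$119,364 × 125%/4⌋ = $37,301. Book value $82,063.
Year 3: ⌊$82,063 × 125%/4⌋ = $25,644. Book value $56,419.
Year 4 (final): $56,419 − $18,900 = $37,519. Book value $18,900.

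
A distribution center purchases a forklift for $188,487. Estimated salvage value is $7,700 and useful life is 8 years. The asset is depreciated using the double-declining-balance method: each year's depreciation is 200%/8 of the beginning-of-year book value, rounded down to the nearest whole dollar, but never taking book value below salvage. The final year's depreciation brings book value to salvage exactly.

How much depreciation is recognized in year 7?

Depreciable base = $188,487 − $7,700 = $180,787.
Year 1: ⌊$188,487 × 200%/8⌋ = $47,121. Book value $141,366.
Year 2: ⌊$141,366 × 200%/8⌋ = $35,341. Book value $106,025.
Year 3: ⌊$106,025 × 200%/8⌋ = $26,506. Book value $79,519.
Year 4: ⌊$79,519 × 200%/8⌋ = $19,879. Book value $59,640.
Year 5: ⌊$59,640 × 200%/8⌋ = $14,910. Book value $44,730.
Year 6: ⌊$44,730 × 200%/8⌋ = $11,182. Book value $33,548.
Year 7: ⌊$33,548 × 200%/8⌋ = $8,387. Book value $25,161.

$8,387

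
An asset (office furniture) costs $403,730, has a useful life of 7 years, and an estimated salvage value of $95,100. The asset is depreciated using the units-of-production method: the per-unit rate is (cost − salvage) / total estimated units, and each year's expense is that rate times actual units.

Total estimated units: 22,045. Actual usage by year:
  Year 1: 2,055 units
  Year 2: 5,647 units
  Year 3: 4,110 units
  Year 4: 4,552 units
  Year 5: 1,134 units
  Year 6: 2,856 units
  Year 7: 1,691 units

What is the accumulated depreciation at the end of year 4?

$229,096

Depreciable base = $403,730 − $95,100 = $308,630.
Rate = $308,630 / 22,045 units = $14 per unit.
Year 1: 2,055 × $14 = $28,770. Book value $374,960.
Year 2: 5,647 × $14 = $79,058. Book value $295,902.
Year 3: 4,110 × $14 = $57,540. Book value $238,362.
Year 4: 4,552 × $14 = $63,728. Book value $174,634.
Accumulated through year 4 = $403,730 − $174,634 = $229,096.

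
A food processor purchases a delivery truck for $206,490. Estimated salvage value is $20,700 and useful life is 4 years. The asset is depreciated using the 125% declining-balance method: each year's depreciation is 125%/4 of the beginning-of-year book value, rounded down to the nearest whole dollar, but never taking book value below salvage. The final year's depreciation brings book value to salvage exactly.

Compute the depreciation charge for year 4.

Depreciable base = $206,490 − $20,700 = $185,790.
Year 1: ⌊$206,490 × 125%/4⌋ = $64,528. Book value $141,962.
Year 2: ⌊$141,962 × 125%/4⌋ = $44,363. Book value $97,599.
Year 3: ⌊$97,599 × 125%/4⌋ = $30,499. Book value $67,100.
Year 4 (final): $67,100 − $20,700 = $46,400. Book value $20,700.

$46,400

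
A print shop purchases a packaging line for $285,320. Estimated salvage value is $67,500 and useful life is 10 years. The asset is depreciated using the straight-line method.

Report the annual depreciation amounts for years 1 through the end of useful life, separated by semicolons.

Depreciable base = $285,320 − $67,500 = $217,820.
Annual expense = $217,820 / 10 = $21,782.
End of year 1: book value $263,538.
End of year 2: book value $241,756.
End of year 3: book value $219,974.
End of year 4: book value $198,192.
End of year 5: book value $176,410.
End of year 6: book value $154,628.
End of year 7: book value $132,846.
End of year 8: book value $111,064.
End of year 9: book value $89,282.
End of year 10: book value $67,500.

$21,782; $21,782; $21,782; $21,782; $21,782; $21,782; $21,782; $21,782; $21,782; $21,782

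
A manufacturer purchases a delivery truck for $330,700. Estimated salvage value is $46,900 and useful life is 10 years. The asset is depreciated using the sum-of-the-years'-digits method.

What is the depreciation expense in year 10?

$5,160

Depreciable base = $330,700 − $46,900 = $283,800.
Sum of the years' digits = 10+9+8+7+6+5+4+3+2+1 = 55.
Year 1: $283,800 × 10/55 = $51,600. Book value $279,100.
Year 2: $283,800 × 9/55 = $46,440. Book value $232,660.
Year 3: $283,800 × 8/55 = $41,280. Book value $191,380.
Year 4: $283,800 × 7/55 = $36,120. Book value $155,260.
Year 5: $283,800 × 6/55 = $30,960. Book value $124,300.
Year 6: $283,800 × 5/55 = $25,800. Book value $98,500.
Year 7: $283,800 × 4/55 = $20,640. Book value $77,860.
Year 8: $283,800 × 3/55 = $15,480. Book value $62,380.
Year 9: $283,800 × 2/55 = $10,320. Book value $52,060.
Year 10: $283,800 × 1/55 = $5,160. Book value $46,900.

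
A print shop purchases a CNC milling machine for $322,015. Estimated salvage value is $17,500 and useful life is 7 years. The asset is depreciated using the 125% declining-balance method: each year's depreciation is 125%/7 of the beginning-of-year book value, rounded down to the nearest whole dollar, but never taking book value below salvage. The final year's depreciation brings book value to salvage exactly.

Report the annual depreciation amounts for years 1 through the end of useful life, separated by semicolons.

Depreciable base = $322,015 − $17,500 = $304,515.
Year 1: ⌊$322,015 × 125%/7⌋ = $57,502. Book value $264,513.
Year 2: ⌊$264,513 × 125%/7⌋ = $47,234. Book value $217,279.
Year 3: ⌊$217,279 × 125%/7⌋ = $38,799. Book value $178,480.
Year 4: ⌊$178,480 × 125%/7⌋ = $31,871. Book value $146,609.
Year 5: ⌊$146,609 × 125%/7⌋ = $26,180. Book value $120,429.
Year 6: ⌊$120,429 × 125%/7⌋ = $21,505. Book value $98,924.
Year 7 (final): $98,924 − $17,500 = $81,424. Book value $17,500.

$57,502; $47,234; $38,799; $31,871; $26,180; $21,505; $81,424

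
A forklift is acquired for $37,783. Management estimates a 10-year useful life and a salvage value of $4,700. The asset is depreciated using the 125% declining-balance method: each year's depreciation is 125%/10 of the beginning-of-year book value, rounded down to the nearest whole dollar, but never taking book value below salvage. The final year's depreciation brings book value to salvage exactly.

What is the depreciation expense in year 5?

$2,768

Depreciable base = $37,783 − $4,700 = $33,083.
Year 1: ⌊$37,783 × 125%/10⌋ = $4,722. Book value $33,061.
Year 2: ⌊$33,061 × 125%/10⌋ = $4,132. Book value $28,929.
Year 3: ⌊$28,929 × 125%/10⌋ = $3,616. Book value $25,313.
Year 4: ⌊$25,313 × 125%/10⌋ = $3,164. Book value $22,149.
Year 5: ⌊$22,149 × 125%/10⌋ = $2,768. Book value $19,381.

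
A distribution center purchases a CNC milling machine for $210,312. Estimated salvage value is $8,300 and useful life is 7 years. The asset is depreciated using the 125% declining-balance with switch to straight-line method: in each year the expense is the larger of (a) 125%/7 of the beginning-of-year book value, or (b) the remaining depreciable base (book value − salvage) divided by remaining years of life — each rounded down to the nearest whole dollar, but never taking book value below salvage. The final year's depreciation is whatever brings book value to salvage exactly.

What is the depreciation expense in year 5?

Depreciable base = $210,312 − $8,300 = $202,012.
Year 1: DB = ⌊$210,312 × 125%/7⌋ = $37,555; SL = ⌊$202,012/7⌋ = $28,858 → take DB $37,555. Book value $172,757.
Year 2: DB = ⌊$172,757 × 125%/7⌋ = $30,849; SL = ⌊$164,457/6⌋ = $27,409 → take DB $30,849. Book value $141,908.
Year 3: DB = ⌊$141,908 × 125%/7⌋ = $25,340; SL = ⌊$133,608/5⌋ = $26,721 → take SL $26,721. Book value $115,187.
Year 4: DB = ⌊$115,187 × 125%/7⌋ = $20,569; SL = ⌊$106,887/4⌋ = $26,721 → take SL $26,721. Book value $88,466.
Year 5: DB = ⌊$88,466 × 125%/7⌋ = $15,797; SL = ⌊$80,166/3⌋ = $26,722 → take SL $26,722. Book value $61,744.

$26,722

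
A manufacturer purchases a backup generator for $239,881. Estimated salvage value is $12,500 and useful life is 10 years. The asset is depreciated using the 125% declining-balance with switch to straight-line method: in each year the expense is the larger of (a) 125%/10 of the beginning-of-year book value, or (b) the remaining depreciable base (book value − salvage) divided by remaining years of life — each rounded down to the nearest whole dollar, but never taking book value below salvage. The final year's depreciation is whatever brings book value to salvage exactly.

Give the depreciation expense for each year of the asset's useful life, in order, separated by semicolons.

$29,985; $26,237; $22,957; $21,171; $21,171; $21,172; $21,172; $21,172; $21,172; $21,172

Depreciable base = $239,881 − $12,500 = $227,381.
Year 1: DB = ⌊$239,881 × 125%/10⌋ = $29,985; SL = ⌊$227,381/10⌋ = $22,738 → take DB $29,985. Book value $209,896.
Year 2: DB = ⌊$209,896 × 125%/10⌋ = $26,237; SL = ⌊$197,396/9⌋ = $21,932 → take DB $26,237. Book value $183,659.
Year 3: DB = ⌊$183,659 × 125%/10⌋ = $22,957; SL = ⌊$171,159/8⌋ = $21,394 → take DB $22,957. Book value $160,702.
Year 4: DB = ⌊$160,702 × 125%/10⌋ = $20,087; SL = ⌊$148,202/7⌋ = $21,171 → take SL $21,171. Book value $139,531.
Year 5: DB = ⌊$139,531 × 125%/10⌋ = $17,441; SL = ⌊$127,031/6⌋ = $21,171 → take SL $21,171. Book value $118,360.
Year 6: DB = ⌊$118,360 × 125%/10⌋ = $14,795; SL = ⌊$105,860/5⌋ = $21,172 → take SL $21,172. Book value $97,188.
Year 7: DB = ⌊$97,188 × 125%/10⌋ = $12,148; SL = ⌊$84,688/4⌋ = $21,172 → take SL $21,172. Book value $76,016.
Year 8: DB = ⌊$76,016 × 125%/10⌋ = $9,502; SL = ⌊$63,516/3⌋ = $21,172 → take SL $21,172. Book value $54,844.
Year 9: DB = ⌊$54,844 × 125%/10⌋ = $6,855; SL = ⌊$42,344/2⌋ = $21,172 → take SL $21,172. Book value $33,672.
Year 10 (final): $33,672 − $12,500 = $21,172. Book value $12,500.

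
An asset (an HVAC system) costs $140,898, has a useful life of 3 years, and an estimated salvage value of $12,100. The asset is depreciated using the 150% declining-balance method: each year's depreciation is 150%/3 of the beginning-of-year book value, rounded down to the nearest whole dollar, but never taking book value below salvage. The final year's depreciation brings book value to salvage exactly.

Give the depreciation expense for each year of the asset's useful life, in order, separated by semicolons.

Depreciable base = $140,898 − $12,100 = $128,798.
Year 1: ⌊$140,898 × 150%/3⌋ = $70,449. Book value $70,449.
Year 2: ⌊$70,449 × 150%/3⌋ = $35,224. Book value $35,225.
Year 3 (final): $35,225 − $12,100 = $23,125. Book value $12,100.

$70,449; $35,224; $23,125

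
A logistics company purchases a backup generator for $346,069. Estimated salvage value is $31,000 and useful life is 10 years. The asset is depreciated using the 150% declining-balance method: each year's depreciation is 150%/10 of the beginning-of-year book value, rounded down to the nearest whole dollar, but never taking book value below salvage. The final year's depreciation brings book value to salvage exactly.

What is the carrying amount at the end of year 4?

$180,652

Depreciable base = $346,069 − $31,000 = $315,069.
Year 1: ⌊$346,069 × 150%/10⌋ = $51,910. Book value $294,159.
Year 2: ⌊$294,159 × 150%/10⌋ = $44,123. Book value $250,036.
Year 3: ⌊$250,036 × 150%/10⌋ = $37,505. Book value $212,531.
Year 4: ⌊$212,531 × 150%/10⌋ = $31,879. Book value $180,652.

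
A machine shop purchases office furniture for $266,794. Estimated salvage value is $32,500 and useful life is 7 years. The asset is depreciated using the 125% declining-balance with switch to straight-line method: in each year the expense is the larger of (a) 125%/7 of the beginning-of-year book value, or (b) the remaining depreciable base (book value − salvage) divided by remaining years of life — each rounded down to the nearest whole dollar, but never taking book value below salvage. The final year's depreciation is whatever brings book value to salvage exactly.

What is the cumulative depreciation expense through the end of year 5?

Depreciable base = $266,794 − $32,500 = $234,294.
Year 1: DB = ⌊$266,794 × 125%/7⌋ = $47,641; SL = ⌊$234,294/7⌋ = $33,470 → take DB $47,641. Book value $219,153.
Year 2: DB = ⌊$219,153 × 125%/7⌋ = $39,134; SL = ⌊$186,653/6⌋ = $31,108 → take DB $39,134. Book value $180,019.
Year 3: DB = ⌊$180,019 × 125%/7⌋ = $32,146; SL = ⌊$147,519/5⌋ = $29,503 → take DB $32,146. Book value $147,873.
Year 4: DB = ⌊$147,873 × 125%/7⌋ = $26,405; SL = ⌊$115,373/4⌋ = $28,843 → take SL $28,843. Book value $119,030.
Year 5: DB = ⌊$119,030 × 125%/7⌋ = $21,255; SL = ⌊$86,530/3⌋ = $28,843 → take SL $28,843. Book value $90,187.
Accumulated through year 5 = $266,794 − $90,187 = $176,607.

$176,607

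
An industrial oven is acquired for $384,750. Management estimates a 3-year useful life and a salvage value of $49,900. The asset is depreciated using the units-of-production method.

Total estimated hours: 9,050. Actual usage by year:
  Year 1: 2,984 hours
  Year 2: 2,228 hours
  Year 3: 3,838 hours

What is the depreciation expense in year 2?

Depreciable base = $384,750 − $49,900 = $334,850.
Rate = $334,850 / 9,050 hours = $37 per hour.
Year 1: 2,984 × $37 = $110,408. Book value $274,342.
Year 2: 2,228 × $37 = $82,436. Book value $191,906.

$82,436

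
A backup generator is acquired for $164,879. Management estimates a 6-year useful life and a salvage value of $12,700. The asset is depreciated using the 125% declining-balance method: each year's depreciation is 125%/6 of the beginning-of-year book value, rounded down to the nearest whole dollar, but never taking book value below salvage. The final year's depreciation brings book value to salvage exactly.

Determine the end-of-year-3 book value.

$81,809

Depreciable base = $164,879 − $12,700 = $152,179.
Year 1: ⌊$164,879 × 125%/6⌋ = $34,349. Book value $130,530.
Year 2: ⌊$130,530 × 125%/6⌋ = $27,193. Book value $103,337.
Year 3: ⌊$103,337 × 125%/6⌋ = $21,528. Book value $81,809.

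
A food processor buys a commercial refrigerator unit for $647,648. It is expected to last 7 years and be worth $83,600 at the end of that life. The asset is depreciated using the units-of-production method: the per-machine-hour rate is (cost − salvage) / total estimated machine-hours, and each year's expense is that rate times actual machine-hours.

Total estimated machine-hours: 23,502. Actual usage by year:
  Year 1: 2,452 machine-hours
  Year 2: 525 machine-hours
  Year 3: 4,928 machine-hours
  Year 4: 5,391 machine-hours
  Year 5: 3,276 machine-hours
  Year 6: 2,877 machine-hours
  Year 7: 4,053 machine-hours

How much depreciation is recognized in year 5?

Depreciable base = $647,648 − $83,600 = $564,048.
Rate = $564,048 / 23,502 machine-hours = $24 per machine-hour.
Year 1: 2,452 × $24 = $58,848. Book value $588,800.
Year 2: 525 × $24 = $12,600. Book value $576,200.
Year 3: 4,928 × $24 = $118,272. Book value $457,928.
Year 4: 5,391 × $24 = $129,384. Book value $328,544.
Year 5: 3,276 × $24 = $78,624. Book value $249,920.

$78,624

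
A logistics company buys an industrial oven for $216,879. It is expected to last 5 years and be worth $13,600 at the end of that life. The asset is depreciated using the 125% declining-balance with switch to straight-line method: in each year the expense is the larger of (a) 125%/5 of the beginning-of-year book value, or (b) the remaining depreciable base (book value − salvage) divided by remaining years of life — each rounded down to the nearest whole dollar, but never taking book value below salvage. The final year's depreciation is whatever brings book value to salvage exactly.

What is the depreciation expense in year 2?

$40,665

Depreciable base = $216,879 − $13,600 = $203,279.
Year 1: DB = ⌊$216,879 × 125%/5⌋ = $54,219; SL = ⌊$203,279/5⌋ = $40,655 → take DB $54,219. Book value $162,660.
Year 2: DB = ⌊$162,660 × 125%/5⌋ = $40,665; SL = ⌊$149,060/4⌋ = $37,265 → take DB $40,665. Book value $121,995.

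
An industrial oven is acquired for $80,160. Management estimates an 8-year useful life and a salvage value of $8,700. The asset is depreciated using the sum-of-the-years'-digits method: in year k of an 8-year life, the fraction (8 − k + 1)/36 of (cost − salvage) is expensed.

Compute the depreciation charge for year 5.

Depreciable base = $80,160 − $8,700 = $71,460.
Sum of the years' digits = 8+7+6+5+4+3+2+1 = 36.
Year 1: $71,460 × 8/36 = $15,880. Book value $64,280.
Year 2: $71,460 × 7/36 = $13,895. Book value $50,385.
Year 3: $71,460 × 6/36 = $11,910. Book value $38,475.
Year 4: $71,460 × 5/36 = $9,925. Book value $28,550.
Year 5: $71,460 × 4/36 = $7,940. Book value $20,610.

$7,940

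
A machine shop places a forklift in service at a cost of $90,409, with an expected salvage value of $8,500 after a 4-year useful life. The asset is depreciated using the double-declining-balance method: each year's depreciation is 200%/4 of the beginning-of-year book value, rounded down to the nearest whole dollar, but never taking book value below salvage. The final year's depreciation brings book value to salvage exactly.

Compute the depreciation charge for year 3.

Depreciable base = $90,409 − $8,500 = $81,909.
Year 1: ⌊$90,409 × 200%/4⌋ = $45,204. Book value $45,205.
Year 2: ⌊$45,205 × 200%/4⌋ = $22,602. Book value $22,603.
Year 3: ⌊$22,603 × 200%/4⌋ = $11,301. Book value $11,302.

$11,301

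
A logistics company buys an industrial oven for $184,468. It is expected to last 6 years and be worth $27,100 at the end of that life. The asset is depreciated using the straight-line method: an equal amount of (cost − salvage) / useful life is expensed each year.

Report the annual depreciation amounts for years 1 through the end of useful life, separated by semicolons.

Depreciable base = $184,468 − $27,100 = $157,368.
Annual expense = $157,368 / 6 = $26,228.
End of year 1: book value $158,240.
End of year 2: book value $132,012.
End of year 3: book value $105,784.
End of year 4: book value $79,556.
End of year 5: book value $53,328.
End of year 6: book value $27,100.

$26,228; $26,228; $26,228; $26,228; $26,228; $26,228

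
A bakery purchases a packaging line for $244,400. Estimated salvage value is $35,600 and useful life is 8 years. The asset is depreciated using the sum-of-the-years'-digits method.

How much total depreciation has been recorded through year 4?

Depreciable base = $244,400 − $35,600 = $208,800.
Sum of the years' digits = 8+7+6+5+4+3+2+1 = 36.
Year 1: $208,800 × 8/36 = $46,400. Book value $198,000.
Year 2: $208,800 × 7/36 = $40,600. Book value $157,400.
Year 3: $208,800 × 6/36 = $34,800. Book value $122,600.
Year 4: $208,800 × 5/36 = $29,000. Book value $93,600.
Accumulated through year 4 = $244,400 − $93,600 = $150,800.

$150,800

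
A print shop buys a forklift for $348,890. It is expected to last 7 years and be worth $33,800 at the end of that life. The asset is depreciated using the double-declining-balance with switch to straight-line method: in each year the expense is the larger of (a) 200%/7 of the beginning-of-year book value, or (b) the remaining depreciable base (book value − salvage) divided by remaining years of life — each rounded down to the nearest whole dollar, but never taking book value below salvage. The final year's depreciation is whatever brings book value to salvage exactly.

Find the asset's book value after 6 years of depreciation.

Depreciable base = $348,890 − $33,800 = $315,090.
Year 1: DB = ⌊$348,890 × 200%/7⌋ = $99,682; SL = ⌊$315,090/7⌋ = $45,012 → take DB $99,682. Book value $249,208.
Year 2: DB = ⌊$249,208 × 200%/7⌋ = $71,202; SL = ⌊$215,408/6⌋ = $35,901 → take DB $71,202. Book value $178,006.
Year 3: DB = ⌊$178,006 × 200%/7⌋ = $50,858; SL = ⌊$144,206/5⌋ = $28,841 → take DB $50,858. Book value $127,148.
Year 4: DB = ⌊$127,148 × 200%/7⌋ = $36,328; SL = ⌊$93,348/4⌋ = $23,337 → take DB $36,328. Book value $90,820.
Year 5: DB = ⌊$90,820 × 200%/7⌋ = $25,948; SL = ⌊$57,020/3⌋ = $19,006 → take DB $25,948. Book value $64,872.
Year 6: DB = ⌊$64,872 × 200%/7⌋ = $18,534; SL = ⌊$31,072/2⌋ = $15,536 → take DB $18,534. Book value $46,338.

$46,338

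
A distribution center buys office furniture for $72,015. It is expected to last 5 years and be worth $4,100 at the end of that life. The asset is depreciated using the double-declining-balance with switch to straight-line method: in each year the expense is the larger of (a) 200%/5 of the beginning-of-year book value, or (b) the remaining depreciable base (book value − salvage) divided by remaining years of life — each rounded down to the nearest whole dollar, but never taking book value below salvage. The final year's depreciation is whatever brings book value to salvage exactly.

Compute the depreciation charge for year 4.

Depreciable base = $72,015 − $4,100 = $67,915.
Year 1: DB = ⌊$72,015 × 200%/5⌋ = $28,806; SL = ⌊$67,915/5⌋ = $13,583 → take DB $28,806. Book value $43,209.
Year 2: DB = ⌊$43,209 × 200%/5⌋ = $17,283; SL = ⌊$39,109/4⌋ = $9,777 → take DB $17,283. Book value $25,926.
Year 3: DB = ⌊$25,926 × 200%/5⌋ = $10,370; SL = ⌊$21,826/3⌋ = $7,275 → take DB $10,370. Book value $15,556.
Year 4: DB = ⌊$15,556 × 200%/5⌋ = $6,222; SL = ⌊$11,456/2⌋ = $5,728 → take DB $6,222. Book value $9,334.

$6,222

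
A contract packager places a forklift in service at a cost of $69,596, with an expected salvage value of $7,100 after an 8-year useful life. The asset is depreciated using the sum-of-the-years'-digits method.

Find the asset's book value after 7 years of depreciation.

$8,836

Depreciable base = $69,596 − $7,100 = $62,496.
Sum of the years' digits = 8+7+6+5+4+3+2+1 = 36.
Year 1: $62,496 × 8/36 = $13,888. Book value $55,708.
Year 2: $62,496 × 7/36 = $12,152. Book value $43,556.
Year 3: $62,496 × 6/36 = $10,416. Book value $33,140.
Year 4: $62,496 × 5/36 = $8,680. Book value $24,460.
Year 5: $62,496 × 4/36 = $6,944. Book value $17,516.
Year 6: $62,496 × 3/36 = $5,208. Book value $12,308.
Year 7: $62,496 × 2/36 = $3,472. Book value $8,836.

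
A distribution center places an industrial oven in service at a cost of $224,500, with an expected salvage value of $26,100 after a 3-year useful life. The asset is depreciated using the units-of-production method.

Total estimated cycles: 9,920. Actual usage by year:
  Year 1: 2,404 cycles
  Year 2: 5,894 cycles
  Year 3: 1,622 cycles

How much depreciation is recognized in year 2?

Depreciable base = $224,500 − $26,100 = $198,400.
Rate = $198,400 / 9,920 cycles = $20 per cycle.
Year 1: 2,404 × $20 = $48,080. Book value $176,420.
Year 2: 5,894 × $20 = $117,880. Book value $58,540.

$117,880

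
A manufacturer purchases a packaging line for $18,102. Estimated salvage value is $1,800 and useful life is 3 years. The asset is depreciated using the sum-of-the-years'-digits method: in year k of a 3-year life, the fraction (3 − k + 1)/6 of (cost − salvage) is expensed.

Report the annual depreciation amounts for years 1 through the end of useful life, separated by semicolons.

Depreciable base = $18,102 − $1,800 = $16,302.
Sum of the years' digits = 3+2+1 = 6.
Year 1: $16,302 × 3/6 = $8,151. Book value $9,951.
Year 2: $16,302 × 2/6 = $5,434. Book value $4,517.
Year 3: $16,302 × 1/6 = $2,717. Book value $1,800.

$8,151; $5,434; $2,717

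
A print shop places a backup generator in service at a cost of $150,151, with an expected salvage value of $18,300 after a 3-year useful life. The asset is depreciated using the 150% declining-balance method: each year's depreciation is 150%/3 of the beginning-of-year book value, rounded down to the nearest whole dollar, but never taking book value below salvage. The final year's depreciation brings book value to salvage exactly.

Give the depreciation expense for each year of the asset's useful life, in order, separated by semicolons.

$75,075; $37,538; $19,238

Depreciable base = $150,151 − $18,300 = $131,851.
Year 1: ⌊$150,151 × 150%/3⌋ = $75,075. Book value $75,076.
Year 2: ⌊$75,076 × 150%/3⌋ = $37,538. Book value $37,538.
Year 3 (final): $37,538 − $18,300 = $19,238. Book value $18,300.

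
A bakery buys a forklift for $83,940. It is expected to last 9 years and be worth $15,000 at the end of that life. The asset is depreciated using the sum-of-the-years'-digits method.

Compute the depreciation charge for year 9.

Depreciable base = $83,940 − $15,000 = $68,940.
Sum of the years' digits = 9+8+7+6+5+4+3+2+1 = 45.
Year 1: $68,940 × 9/45 = $13,788. Book value $70,152.
Year 2: $68,940 × 8/45 = $12,256. Book value $57,896.
Year 3: $68,940 × 7/45 = $10,724. Book value $47,172.
Year 4: $68,940 × 6/45 = $9,192. Book value $37,980.
Year 5: $68,940 × 5/45 = $7,660. Book value $30,320.
Year 6: $68,940 × 4/45 = $6,128. Book value $24,192.
Year 7: $68,940 × 3/45 = $4,596. Book value $19,596.
Year 8: $68,940 × 2/45 = $3,064. Book value $16,532.
Year 9: $68,940 × 1/45 = $1,532. Book value $15,000.

$1,532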